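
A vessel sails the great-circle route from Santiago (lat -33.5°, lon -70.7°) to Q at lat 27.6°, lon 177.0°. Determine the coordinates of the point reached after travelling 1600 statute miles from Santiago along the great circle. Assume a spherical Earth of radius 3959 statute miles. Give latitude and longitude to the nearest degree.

≈ lat -25°, lon -96°

Write both endpoints as unit vectors p₁, p₂ with components (cos φ cos λ, cos φ sin λ, sin φ).
The central angle between the endpoints is δ = arccos(p₁·p₂) ≈ 2.137 rad (122.4°). The total great-circle distance is δ·R ≈ 2.137 × 3959 ≈ 8459 mi, so the target fraction is f = 1600/8459 ≈ 0.189.
Interpolate at f ≈ 0.189 with slerp weights a = sin((1−f)δ)/sin δ ≈ 1.169, b = sin(fδ)/sin δ ≈ 0.466.
p = a·p₁ + b·p₂ ≈ (-0.090, -0.899, -0.429); φ = arcsin(p_z) ≈ -25.44°, λ = atan2(p_y, p_x) ≈ -95.72°.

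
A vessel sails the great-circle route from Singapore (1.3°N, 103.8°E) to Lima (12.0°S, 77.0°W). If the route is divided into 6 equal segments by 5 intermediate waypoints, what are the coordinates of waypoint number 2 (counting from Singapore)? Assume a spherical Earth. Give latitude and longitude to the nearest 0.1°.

From cos δ = sin φ₁ sin φ₂ + cos φ₁ cos φ₂ cos Δλ, the central angle is δ ≈ 2.954 rad (169.3°).
Interpolate at f = 2/6 with slerp weights a = sin((1−f)δ)/sin δ ≈ 4.950, b = sin(fδ)/sin δ ≈ 4.475.
p = a·p₁ + b·p₂ ≈ (-0.196, 0.541, -0.818); φ = arcsin(p_z) ≈ -54.90°, λ = atan2(p_y, p_x) ≈ 109.90°.

≈ (54.9°S, 109.9°E)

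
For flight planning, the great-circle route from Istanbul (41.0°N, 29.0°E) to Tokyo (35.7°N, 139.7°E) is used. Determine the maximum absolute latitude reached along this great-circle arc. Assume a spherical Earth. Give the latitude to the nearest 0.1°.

The great circle lies in the plane with unit normal n̂ = (p₁ × p₂)/|p₁ × p₂|.
Here n̂_z ≈ +0.581; the vertex latitude is φ_max = arccos|n̂_z| ≈ 54.5°.
Check via Clairaut: cos φ_max = |cos φ₁| · sin C = cos(41.0°)·sin(50.4°) ≈ 0.581, again giving ≈ 54.5°.

≈ 54.5°N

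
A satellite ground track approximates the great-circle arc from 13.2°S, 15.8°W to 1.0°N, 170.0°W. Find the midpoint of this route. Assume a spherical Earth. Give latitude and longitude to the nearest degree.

≈ 26°S, 96°W

Write both endpoints as unit vectors p₁, p₂ with components (cos φ cos λ, cos φ sin λ, sin φ).
The central angle between the endpoints is δ = arccos(p₁·p₂) ≈ 2.647 rad (151.7°).
Interpolate at f = 1/2 with slerp weights a = sin((1−f)δ)/sin δ ≈ 2.045, b = sin(fδ)/sin δ ≈ 2.045.
p = a·p₁ + b·p₂ ≈ (-0.098, -0.897, -0.431); φ = arcsin(p_z) ≈ -25.54°, λ = atan2(p_y, p_x) ≈ -96.23°.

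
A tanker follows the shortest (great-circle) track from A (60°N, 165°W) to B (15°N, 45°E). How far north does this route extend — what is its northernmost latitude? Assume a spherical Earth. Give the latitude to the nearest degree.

The great circle lies in the plane with unit normal n̂ = (p₁ × p₂)/|p₁ × p₂|.
Here n̂_z ≈ -0.246; the vertex latitude is φ_max = arccos|n̂_z| ≈ 75.7°.
Check via Clairaut: cos φ_max = |cos φ₁| · sin C = cos(60.0°)·sin(29.5°) ≈ 0.246, again giving ≈ 75.7°.

≈ 76°N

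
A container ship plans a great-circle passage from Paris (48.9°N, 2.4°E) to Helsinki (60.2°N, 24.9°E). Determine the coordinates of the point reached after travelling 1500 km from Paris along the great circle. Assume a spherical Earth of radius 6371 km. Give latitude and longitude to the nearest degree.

≈ (58°N, 19°E)

Write both endpoints as unit vectors p₁, p₂ with components (cos φ cos λ, cos φ sin λ, sin φ).
The central angle between the endpoints is δ = arccos(p₁·p₂) ≈ 0.299 rad (17.1°). The total great-circle distance is δ·R ≈ 0.299 × 6371 ≈ 1902 km, so the target fraction is f = 1500/1902 ≈ 0.788.
Interpolate at f ≈ 0.788 with slerp weights a = sin((1−f)δ)/sin δ ≈ 0.215, b = sin(fδ)/sin δ ≈ 0.793.
p = a·p₁ + b·p₂ ≈ (0.498, 0.172, 0.850); φ = arcsin(p_z) ≈ 58.19°, λ = atan2(p_y, p_x) ≈ 19.02°.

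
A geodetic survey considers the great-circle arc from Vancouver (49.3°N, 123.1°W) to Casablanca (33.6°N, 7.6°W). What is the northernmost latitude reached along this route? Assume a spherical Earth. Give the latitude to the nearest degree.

≈ 60°N

The great circle lies in the plane with unit normal n̂ = (p₁ × p₂)/|p₁ × p₂|.
Here n̂_z ≈ +0.499; the vertex latitude is φ_max = arccos|n̂_z| ≈ 60.1°.
Check via Clairaut: cos φ_max = |cos φ₁| · sin C = cos(49.3°)·sin(49.9°) ≈ 0.499, again giving ≈ 60.1°.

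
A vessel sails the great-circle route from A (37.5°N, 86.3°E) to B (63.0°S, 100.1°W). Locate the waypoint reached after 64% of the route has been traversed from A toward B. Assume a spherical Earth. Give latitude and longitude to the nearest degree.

Convert each endpoint to a unit vector on the sphere (x = cos φ cos λ, y = cos φ sin λ, z = sin φ).
The central angle between the endpoints is δ = arccos(p₁·p₂) ≈ 2.691 rad (154.2°).
Interpolate at f = 0.64 with slerp weights a = sin((1−f)δ)/sin δ ≈ 1.894, b = sin(fδ)/sin δ ≈ 2.271.
p = a·p₁ + b·p₂ ≈ (-0.084, 0.484, -0.871); φ = arcsin(p_z) ≈ -60.56°, λ = atan2(p_y, p_x) ≈ 99.83°.

≈ (61°S, 100°E)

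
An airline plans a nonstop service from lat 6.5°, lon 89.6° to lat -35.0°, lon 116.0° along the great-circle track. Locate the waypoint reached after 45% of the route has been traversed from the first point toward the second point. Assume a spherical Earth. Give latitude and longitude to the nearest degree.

Convert each endpoint to a unit vector on the sphere (x = cos φ cos λ, y = cos φ sin λ, z = sin φ).
The central angle between the endpoints is δ = arccos(p₁·p₂) ≈ 0.845 rad (48.4°).
Interpolate at f = 0.45 with slerp weights a = sin((1−f)δ)/sin δ ≈ 0.599, b = sin(fδ)/sin δ ≈ 0.496.
p = a·p₁ + b·p₂ ≈ (-0.174, 0.961, -0.217); φ = arcsin(p_z) ≈ -12.52°, λ = atan2(p_y, p_x) ≈ 100.27°.

≈ lat -13°, lon 100°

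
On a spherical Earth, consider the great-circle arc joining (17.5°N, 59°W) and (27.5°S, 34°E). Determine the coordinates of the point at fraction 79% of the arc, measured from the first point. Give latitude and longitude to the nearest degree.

Write both endpoints as unit vectors p₁, p₂ with components (cos φ cos λ, cos φ sin λ, sin φ).
The central angle between the endpoints is δ = arccos(p₁·p₂) ≈ 1.755 rad (100.6°).
Interpolate at f = 0.79 with slerp weights a = sin((1−f)δ)/sin δ ≈ 0.366, b = sin(fδ)/sin δ ≈ 1.000.
p = a·p₁ + b·p₂ ≈ (0.915, 0.196, -0.352); φ = arcsin(p_z) ≈ -20.58°, λ = atan2(p_y, p_x) ≈ 12.11°.

≈ (21°S, 12°E)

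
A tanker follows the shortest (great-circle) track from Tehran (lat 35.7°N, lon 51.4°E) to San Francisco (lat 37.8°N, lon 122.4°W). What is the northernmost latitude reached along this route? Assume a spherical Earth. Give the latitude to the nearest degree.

≈ 86°N

The great circle lies in the plane with unit normal n̂ = (p₁ × p₂)/|p₁ × p₂|.
Here n̂_z ≈ -0.072; the vertex latitude is φ_max = arccos|n̂_z| ≈ 85.9°.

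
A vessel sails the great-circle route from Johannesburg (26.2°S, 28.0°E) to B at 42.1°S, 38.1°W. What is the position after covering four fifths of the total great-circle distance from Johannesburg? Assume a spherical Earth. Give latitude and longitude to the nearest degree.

≈ 42°S, 23°W

The haversine formula gives a central angle δ ≈ 0.969 rad (55.5°) between the endpoints.
Interpolate at f = 4/5 with slerp weights a = sin((1−f)δ)/sin δ ≈ 0.234, b = sin(fδ)/sin δ ≈ 0.849.
p = a·p₁ + b·p₂ ≈ (0.681, -0.290, -0.672); φ = arcsin(p_z) ≈ -42.25°, λ = atan2(p_y, p_x) ≈ -23.09°.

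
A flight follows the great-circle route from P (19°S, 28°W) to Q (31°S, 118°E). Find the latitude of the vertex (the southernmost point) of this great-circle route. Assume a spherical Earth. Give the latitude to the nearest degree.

≈ 58°S

The great circle lies in the plane with unit normal n̂ = (p₁ × p₂)/|p₁ × p₂|.
Here n̂_z ≈ +0.525; the vertex latitude is φ_max = arccos|n̂_z| ≈ 58.3°.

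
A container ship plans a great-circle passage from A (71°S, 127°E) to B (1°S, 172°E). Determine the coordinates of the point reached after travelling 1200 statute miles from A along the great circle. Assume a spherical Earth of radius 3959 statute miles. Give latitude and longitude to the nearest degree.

≈ (57°S, 150°E)

Write both endpoints as unit vectors p₁, p₂ with components (cos φ cos λ, cos φ sin λ, sin φ).
The central angle between the endpoints is δ = arccos(p₁·p₂) ≈ 1.322 rad (75.7°). The total great-circle distance is δ·R ≈ 1.322 × 3959 ≈ 5232 mi, so the target fraction is f = 1200/5232 ≈ 0.229.
Interpolate at f ≈ 0.229 with slerp weights a = sin((1−f)δ)/sin δ ≈ 0.878, b = sin(fδ)/sin δ ≈ 0.308.
p = a·p₁ + b·p₂ ≈ (-0.477, 0.271, -0.836); φ = arcsin(p_z) ≈ -56.72°, λ = atan2(p_y, p_x) ≈ 150.38°.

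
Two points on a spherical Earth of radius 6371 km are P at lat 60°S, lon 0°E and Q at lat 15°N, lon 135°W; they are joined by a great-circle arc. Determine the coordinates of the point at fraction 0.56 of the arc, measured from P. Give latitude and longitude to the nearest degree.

≈ lat 34°S, lon 110°W

The haversine formula gives a central angle δ ≈ 2.172 rad (124.4°) between the endpoints.
Interpolate at f = 0.56 with slerp weights a = sin((1−f)δ)/sin δ ≈ 0.990, b = sin(fδ)/sin δ ≈ 1.137.
p = a·p₁ + b·p₂ ≈ (-0.282, -0.777, -0.563); φ = arcsin(p_z) ≈ -34.29°, λ = atan2(p_y, p_x) ≈ -109.93°.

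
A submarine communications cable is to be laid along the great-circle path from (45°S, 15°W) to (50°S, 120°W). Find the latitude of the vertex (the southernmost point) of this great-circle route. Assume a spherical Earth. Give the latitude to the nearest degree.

≈ 61°S

The great circle lies in the plane with unit normal n̂ = (p₁ × p₂)/|p₁ × p₂|.
Here n̂_z ≈ -0.485; the vertex latitude is φ_max = arccos|n̂_z| ≈ 61.0°.
Check via Clairaut: cos φ_max = |cos φ₁| · sin C = cos(45.0°)·sin(136.7°) ≈ 0.485, again giving ≈ 61.0°.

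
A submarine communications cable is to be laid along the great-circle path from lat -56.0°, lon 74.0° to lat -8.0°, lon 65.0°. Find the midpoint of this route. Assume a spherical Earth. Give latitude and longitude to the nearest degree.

From cos δ = sin φ₁ sin φ₂ + cos φ₁ cos φ₂ cos Δλ, the central angle is δ ≈ 0.847 rad (48.5°).
Interpolate at f = 1/2 with slerp weights a = sin((1−f)δ)/sin δ ≈ 0.548, b = sin(fδ)/sin δ ≈ 0.548.
p = a·p₁ + b·p₂ ≈ (0.314, 0.787, -0.531); φ = arcsin(p_z) ≈ -32.07°, λ = atan2(p_y, p_x) ≈ 68.25°.

≈ lat -32°, lon 68°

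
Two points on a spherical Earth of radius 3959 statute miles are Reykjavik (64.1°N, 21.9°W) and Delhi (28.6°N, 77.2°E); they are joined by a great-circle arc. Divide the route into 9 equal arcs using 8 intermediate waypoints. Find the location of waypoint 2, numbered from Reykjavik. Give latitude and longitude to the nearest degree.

The haversine formula gives a central angle δ ≈ 1.192 rad (68.3°) between the endpoints.
Interpolate at f = 2/9 with slerp weights a = sin((1−f)δ)/sin δ ≈ 0.861, b = sin(fδ)/sin δ ≈ 0.282.
p = a·p₁ + b·p₂ ≈ (0.404, 0.101, 0.909); φ = arcsin(p_z) ≈ 65.41°, λ = atan2(p_y, p_x) ≈ 14.04°.

≈ (65°N, 14°E)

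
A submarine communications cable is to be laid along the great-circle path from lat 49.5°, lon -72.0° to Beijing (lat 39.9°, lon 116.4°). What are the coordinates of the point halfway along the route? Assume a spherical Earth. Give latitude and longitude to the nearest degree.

≈ lat 84°, lon 154°

From cos δ = sin φ₁ sin φ₂ + cos φ₁ cos φ₂ cos Δλ, the central angle is δ ≈ 1.576 rad (90.3°).
Interpolate at f = 1/2 with slerp weights a = sin((1−f)δ)/sin δ ≈ 0.709, b = sin(fδ)/sin δ ≈ 0.709.
p = a·p₁ + b·p₂ ≈ (-0.100, 0.049, 0.994); φ = arcsin(p_z) ≈ 83.62°, λ = atan2(p_y, p_x) ≈ 153.67°.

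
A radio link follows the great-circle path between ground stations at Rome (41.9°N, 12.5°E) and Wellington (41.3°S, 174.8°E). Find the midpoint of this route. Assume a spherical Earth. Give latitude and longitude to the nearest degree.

Write both endpoints as unit vectors p₁, p₂ with components (cos φ cos λ, cos φ sin λ, sin φ).
The central angle between the endpoints is δ = arccos(p₁·p₂) ≈ 2.911 rad (166.8°).
Interpolate at f = 1/2 with slerp weights a = sin((1−f)δ)/sin δ ≈ 4.342, b = sin(fδ)/sin δ ≈ 4.342.
p = a·p₁ + b·p₂ ≈ (-0.093, 0.995, 0.034); φ = arcsin(p_z) ≈ 1.95°, λ = atan2(p_y, p_x) ≈ 95.36°.

≈ 2°N, 95°E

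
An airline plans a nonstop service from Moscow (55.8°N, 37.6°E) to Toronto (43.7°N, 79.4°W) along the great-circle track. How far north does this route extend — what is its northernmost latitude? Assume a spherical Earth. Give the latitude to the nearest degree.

The great circle lies in the plane with unit normal n̂ = (p₁ × p₂)/|p₁ × p₂|.
Here n̂_z ≈ -0.393; the vertex latitude is φ_max = arccos|n̂_z| ≈ 66.9°.
Check via Clairaut: cos φ_max = |cos φ₁| · sin C = cos(55.8°)·sin(44.3°) ≈ 0.393, again giving ≈ 66.9°.

≈ 67°N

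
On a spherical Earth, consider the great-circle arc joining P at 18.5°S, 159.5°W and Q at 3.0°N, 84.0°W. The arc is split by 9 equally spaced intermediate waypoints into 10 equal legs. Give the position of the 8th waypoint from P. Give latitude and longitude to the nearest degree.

≈ 2°S, 99°W

The haversine formula gives a central angle δ ≈ 1.348 rad (77.3°) between the endpoints.
Interpolate at f = 8/10 with slerp weights a = sin((1−f)δ)/sin δ ≈ 0.273, b = sin(fδ)/sin δ ≈ 0.904.
p = a·p₁ + b·p₂ ≈ (-0.148, -0.988, -0.039); φ = arcsin(p_z) ≈ -2.26°, λ = atan2(p_y, p_x) ≈ -98.54°.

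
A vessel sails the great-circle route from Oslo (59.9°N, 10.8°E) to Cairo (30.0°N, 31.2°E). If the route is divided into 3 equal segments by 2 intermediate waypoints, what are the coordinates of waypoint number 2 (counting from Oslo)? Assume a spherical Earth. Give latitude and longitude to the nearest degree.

The haversine formula gives a central angle δ ≈ 0.574 rad (32.9°) between the endpoints.
Interpolate at f = 2/3 with slerp weights a = sin((1−f)δ)/sin δ ≈ 0.350, b = sin(fδ)/sin δ ≈ 0.688.
p = a·p₁ + b·p₂ ≈ (0.682, 0.341, 0.647); φ = arcsin(p_z) ≈ 40.30°, λ = atan2(p_y, p_x) ≈ 26.60°.

≈ 40°N, 27°E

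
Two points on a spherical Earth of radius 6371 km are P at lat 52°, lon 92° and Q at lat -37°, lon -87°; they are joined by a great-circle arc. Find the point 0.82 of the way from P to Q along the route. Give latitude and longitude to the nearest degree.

≈ lat -7°, lon -86°

Write both endpoints as unit vectors p₁, p₂ with components (cos φ cos λ, cos φ sin λ, sin φ).
The central angle between the endpoints is δ = arccos(p₁·p₂) ≈ 2.880 rad (165.0°).
Interpolate at f = 0.82 with slerp weights a = sin((1−f)δ)/sin δ ≈ 1.912, b = sin(fδ)/sin δ ≈ 2.715.
p = a·p₁ + b·p₂ ≈ (0.072, -0.989, -0.127); φ = arcsin(p_z) ≈ -7.32°, λ = atan2(p_y, p_x) ≈ -85.81°.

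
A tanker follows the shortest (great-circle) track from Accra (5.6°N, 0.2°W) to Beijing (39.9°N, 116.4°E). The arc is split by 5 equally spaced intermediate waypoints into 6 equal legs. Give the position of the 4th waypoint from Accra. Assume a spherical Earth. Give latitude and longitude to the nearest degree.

Write both endpoints as unit vectors p₁, p₂ with components (cos φ cos λ, cos φ sin λ, sin φ).
The central angle between the endpoints is δ = arccos(p₁·p₂) ≈ 1.854 rad (106.2°).
Interpolate at f = 4/6 with slerp weights a = sin((1−f)δ)/sin δ ≈ 0.603, b = sin(fδ)/sin δ ≈ 0.984.
p = a·p₁ + b·p₂ ≈ (0.265, 0.674, 0.690); φ = arcsin(p_z) ≈ 43.61°, λ = atan2(p_y, p_x) ≈ 68.53°.

≈ 44°N, 69°E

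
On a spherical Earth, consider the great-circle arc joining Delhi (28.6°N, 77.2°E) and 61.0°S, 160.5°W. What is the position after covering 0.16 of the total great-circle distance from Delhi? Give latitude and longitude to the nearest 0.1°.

Write both endpoints as unit vectors p₁, p₂ with components (cos φ cos λ, cos φ sin λ, sin φ).
The central angle between the endpoints is δ = arccos(p₁·p₂) ≈ 2.273 rad (130.2°).
Interpolate at f = 0.16 with slerp weights a = sin((1−f)δ)/sin δ ≈ 1.236, b = sin(fδ)/sin δ ≈ 0.466.
p = a·p₁ + b·p₂ ≈ (0.027, 0.983, 0.184); φ = arcsin(p_z) ≈ 10.59°, λ = atan2(p_y, p_x) ≈ 88.41°.

≈ 10.6°N, 88.4°E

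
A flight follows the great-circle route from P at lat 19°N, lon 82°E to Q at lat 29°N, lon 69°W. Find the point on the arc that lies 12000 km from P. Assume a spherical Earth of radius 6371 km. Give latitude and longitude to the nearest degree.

≈ lat 42°N, lon 57°W

Convert each endpoint to a unit vector on the sphere (x = cos φ cos λ, y = cos φ sin λ, z = sin φ).
The central angle between the endpoints is δ = arccos(p₁·p₂) ≈ 2.172 rad (124.4°). The total great-circle distance is δ·R ≈ 2.172 × 6371 ≈ 13836 km, so the target fraction is f = 12000/13836 ≈ 0.867.
Interpolate at f ≈ 0.867 with slerp weights a = sin((1−f)δ)/sin δ ≈ 0.345, b = sin(fδ)/sin δ ≈ 1.154.
p = a·p₁ + b·p₂ ≈ (0.407, -0.619, 0.671); φ = arcsin(p_z) ≈ 42.18°, λ = atan2(p_y, p_x) ≈ -56.69°.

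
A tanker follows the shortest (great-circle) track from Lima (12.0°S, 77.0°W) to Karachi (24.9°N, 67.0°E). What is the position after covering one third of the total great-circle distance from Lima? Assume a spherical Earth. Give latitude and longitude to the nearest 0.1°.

≈ 10.2°N, 34.3°W

From cos δ = sin φ₁ sin φ₂ + cos φ₁ cos φ₂ cos Δλ, the central angle is δ ≈ 2.507 rad (143.6°).
Interpolate at f = 1/3 with slerp weights a = sin((1−f)δ)/sin δ ≈ 1.678, b = sin(fδ)/sin δ ≈ 1.251.
p = a·p₁ + b·p₂ ≈ (0.813, -0.555, 0.178); φ = arcsin(p_z) ≈ 10.24°, λ = atan2(p_y, p_x) ≈ -34.32°.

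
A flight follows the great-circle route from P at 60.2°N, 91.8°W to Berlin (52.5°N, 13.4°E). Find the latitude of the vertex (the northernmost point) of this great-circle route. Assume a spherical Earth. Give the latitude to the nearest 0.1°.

≈ 68.4°N

The great circle lies in the plane with unit normal n̂ = (p₁ × p₂)/|p₁ × p₂|.
Here n̂_z ≈ +0.368; the vertex latitude is φ_max = arccos|n̂_z| ≈ 68.4°.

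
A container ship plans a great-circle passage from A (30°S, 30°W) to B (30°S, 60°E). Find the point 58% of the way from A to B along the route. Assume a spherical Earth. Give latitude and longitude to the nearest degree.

≈ (39°S, 23°E)

Write both endpoints as unit vectors p₁, p₂ with components (cos φ cos λ, cos φ sin λ, sin φ).
The central angle between the endpoints is δ = arccos(p₁·p₂) ≈ 1.318 rad (75.5°).
Interpolate at f = 0.58 with slerp weights a = sin((1−f)δ)/sin δ ≈ 0.543, b = sin(fδ)/sin δ ≈ 0.715.
p = a·p₁ + b·p₂ ≈ (0.717, 0.301, -0.629); φ = arcsin(p_z) ≈ -38.97°, λ = atan2(p_y, p_x) ≈ 22.78°.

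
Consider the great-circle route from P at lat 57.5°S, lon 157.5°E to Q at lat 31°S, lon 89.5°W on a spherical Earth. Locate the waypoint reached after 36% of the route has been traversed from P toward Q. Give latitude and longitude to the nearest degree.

≈ lat 63°S, lon 147°W

The haversine formula gives a central angle δ ≈ 1.314 rad (75.3°) between the endpoints.
Interpolate at f = 0.36 with slerp weights a = sin((1−f)δ)/sin δ ≈ 0.770, b = sin(fδ)/sin δ ≈ 0.471.
p = a·p₁ + b·p₂ ≈ (-0.379, -0.245, -0.892); φ = arcsin(p_z) ≈ -63.17°, λ = atan2(p_y, p_x) ≈ -147.09°.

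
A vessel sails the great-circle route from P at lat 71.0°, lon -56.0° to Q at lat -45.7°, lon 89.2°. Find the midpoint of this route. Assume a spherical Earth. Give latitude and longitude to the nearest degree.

Write both endpoints as unit vectors p₁, p₂ with components (cos φ cos λ, cos φ sin λ, sin φ).
The central angle between the endpoints is δ = arccos(p₁·p₂) ≈ 2.613 rad (149.7°).
Interpolate at f = 1/2 with slerp weights a = sin((1−f)δ)/sin δ ≈ 1.913, b = sin(fδ)/sin δ ≈ 1.913.
p = a·p₁ + b·p₂ ≈ (0.367, 0.820, 0.440); φ = arcsin(p_z) ≈ 26.09°, λ = atan2(p_y, p_x) ≈ 65.88°.

≈ lat 26°, lon 66°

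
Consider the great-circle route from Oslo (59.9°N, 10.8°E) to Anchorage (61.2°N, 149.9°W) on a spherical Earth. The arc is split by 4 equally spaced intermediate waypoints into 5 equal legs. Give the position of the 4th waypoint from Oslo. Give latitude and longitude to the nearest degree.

Write both endpoints as unit vectors p₁, p₂ with components (cos φ cos λ, cos φ sin λ, sin φ).
The central angle between the endpoints is δ = arccos(p₁·p₂) ≈ 1.012 rad (58.0°).
Interpolate at f = 4/5 with slerp weights a = sin((1−f)δ)/sin δ ≈ 0.237, b = sin(fδ)/sin δ ≈ 0.854.
p = a·p₁ + b·p₂ ≈ (-0.239, -0.184, 0.953); φ = arcsin(p_z) ≈ 72.44°, λ = atan2(p_y, p_x) ≈ -142.42°.

≈ 72°N, 142°W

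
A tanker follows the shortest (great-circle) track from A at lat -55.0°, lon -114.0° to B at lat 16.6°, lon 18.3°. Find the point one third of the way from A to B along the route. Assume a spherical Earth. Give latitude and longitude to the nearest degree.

Write both endpoints as unit vectors p₁, p₂ with components (cos φ cos λ, cos φ sin λ, sin φ).
The central angle between the endpoints is δ = arccos(p₁·p₂) ≈ 2.219 rad (127.2°).
Interpolate at f = 1/3 with slerp weights a = sin((1−f)δ)/sin δ ≈ 1.249, b = sin(fδ)/sin δ ≈ 0.846.
p = a·p₁ + b·p₂ ≈ (0.478, -0.400, -0.782); φ = arcsin(p_z) ≈ -51.43°, λ = atan2(p_y, p_x) ≈ -39.93°.

≈ lat -51°, lon -40°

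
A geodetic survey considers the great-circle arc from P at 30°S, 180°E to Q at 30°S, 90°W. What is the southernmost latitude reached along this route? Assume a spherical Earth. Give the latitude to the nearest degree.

≈ 39°S

The great circle lies in the plane with unit normal n̂ = (p₁ × p₂)/|p₁ × p₂|.
Here n̂_z ≈ +0.775; the vertex latitude is φ_max = arccos|n̂_z| ≈ 39.2°.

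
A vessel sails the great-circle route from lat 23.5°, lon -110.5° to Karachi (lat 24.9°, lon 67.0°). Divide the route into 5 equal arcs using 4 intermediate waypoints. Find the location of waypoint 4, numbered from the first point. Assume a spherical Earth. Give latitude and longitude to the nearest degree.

The haversine formula gives a central angle δ ≈ 2.296 rad (131.5°) between the endpoints.
Interpolate at f = 4/5 with slerp weights a = sin((1−f)δ)/sin δ ≈ 0.592, b = sin(fδ)/sin δ ≈ 1.289.
p = a·p₁ + b·p₂ ≈ (0.267, 0.568, 0.779); φ = arcsin(p_z) ≈ 51.16°, λ = atan2(p_y, p_x) ≈ 64.84°.

≈ lat 51°, lon 65°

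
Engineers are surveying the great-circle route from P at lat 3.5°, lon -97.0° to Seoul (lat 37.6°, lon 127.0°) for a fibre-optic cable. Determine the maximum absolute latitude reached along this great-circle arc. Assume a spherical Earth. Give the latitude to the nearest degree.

The great circle lies in the plane with unit normal n̂ = (p₁ × p₂)/|p₁ × p₂|.
Here n̂_z ≈ -0.649; the vertex latitude is φ_max = arccos|n̂_z| ≈ 49.6°.
Check via Clairaut: cos φ_max = |cos φ₁| · sin C = cos(3.5°)·sin(40.5°) ≈ 0.649, again giving ≈ 49.6°.

≈ 50°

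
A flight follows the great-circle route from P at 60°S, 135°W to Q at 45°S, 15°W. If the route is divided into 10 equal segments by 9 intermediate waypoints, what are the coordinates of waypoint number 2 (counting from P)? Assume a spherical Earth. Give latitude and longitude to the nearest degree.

≈ 68°S, 111°W

Write both endpoints as unit vectors p₁, p₂ with components (cos φ cos λ, cos φ sin λ, sin φ).
The central angle between the endpoints is δ = arccos(p₁·p₂) ≈ 1.120 rad (64.2°).
Interpolate at f = 2/10 with slerp weights a = sin((1−f)δ)/sin δ ≈ 0.868, b = sin(fδ)/sin δ ≈ 0.247.
p = a·p₁ + b·p₂ ≈ (-0.138, -0.352, -0.926); φ = arcsin(p_z) ≈ -67.79°, λ = atan2(p_y, p_x) ≈ -111.43°.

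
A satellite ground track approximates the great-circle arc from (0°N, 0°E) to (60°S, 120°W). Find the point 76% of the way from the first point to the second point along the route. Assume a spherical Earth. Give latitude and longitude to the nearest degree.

Write both endpoints as unit vectors p₁, p₂ with components (cos φ cos λ, cos φ sin λ, sin φ).
The central angle between the endpoints is δ = arccos(p₁·p₂) ≈ 1.823 rad (104.5°).
Interpolate at f = 0.76 with slerp weights a = sin((1−f)δ)/sin δ ≈ 0.438, b = sin(fδ)/sin δ ≈ 1.015.
p = a·p₁ + b·p₂ ≈ (0.184, -0.440, -0.879); φ = arcsin(p_z) ≈ -61.54°, λ = atan2(p_y, p_x) ≈ -67.30°.

≈ (62°S, 67°W)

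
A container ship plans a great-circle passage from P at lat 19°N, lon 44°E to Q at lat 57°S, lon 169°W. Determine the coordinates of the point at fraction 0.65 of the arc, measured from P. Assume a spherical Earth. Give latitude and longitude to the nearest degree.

≈ lat 58°S, lon 95°E

Convert each endpoint to a unit vector on the sphere (x = cos φ cos λ, y = cos φ sin λ, z = sin φ).
The central angle between the endpoints is δ = arccos(p₁·p₂) ≈ 2.353 rad (134.8°).
Interpolate at f = 0.65 with slerp weights a = sin((1−f)δ)/sin δ ≈ 1.034, b = sin(fδ)/sin δ ≈ 1.409.
p = a·p₁ + b·p₂ ≈ (-0.050, 0.533, -0.845); φ = arcsin(p_z) ≈ -57.64°, λ = atan2(p_y, p_x) ≈ 95.32°.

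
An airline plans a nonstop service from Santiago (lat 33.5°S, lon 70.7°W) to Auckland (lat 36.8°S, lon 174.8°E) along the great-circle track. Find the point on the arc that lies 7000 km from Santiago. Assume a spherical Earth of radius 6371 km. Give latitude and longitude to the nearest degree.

≈ lat 49°S, lon 157°W

Convert each endpoint to a unit vector on the sphere (x = cos φ cos λ, y = cos φ sin λ, z = sin φ).
The central angle between the endpoints is δ = arccos(p₁·p₂) ≈ 1.517 rad (86.9°). The total great-circle distance is δ·R ≈ 1.517 × 6371 ≈ 9665 km, so the target fraction is f = 7000/9665 ≈ 0.724.
Interpolate at f ≈ 0.724 with slerp weights a = sin((1−f)δ)/sin δ ≈ 0.407, b = sin(fδ)/sin δ ≈ 0.892.
p = a·p₁ + b·p₂ ≈ (-0.599, -0.255, -0.759); φ = arcsin(p_z) ≈ -49.36°, λ = atan2(p_y, p_x) ≈ -156.91°.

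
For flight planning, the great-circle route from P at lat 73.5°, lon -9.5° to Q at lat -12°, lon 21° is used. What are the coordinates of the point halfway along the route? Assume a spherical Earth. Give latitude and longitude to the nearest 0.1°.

Convert each endpoint to a unit vector on the sphere (x = cos φ cos λ, y = cos φ sin λ, z = sin φ).
The central angle between the endpoints is δ = arccos(p₁·p₂) ≈ 1.531 rad (87.7°).
Interpolate at f = 1/2 with slerp weights a = sin((1−f)δ)/sin δ ≈ 0.693, b = sin(fδ)/sin δ ≈ 0.693.
p = a·p₁ + b·p₂ ≈ (0.827, 0.211, 0.521); φ = arcsin(p_z) ≈ 31.38°, λ = atan2(p_y, p_x) ≈ 14.28°.

≈ lat 31.4°, lon 14.3°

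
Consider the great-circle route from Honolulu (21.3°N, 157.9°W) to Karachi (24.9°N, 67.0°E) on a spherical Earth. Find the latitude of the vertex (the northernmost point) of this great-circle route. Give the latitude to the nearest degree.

≈ 48°N

The great circle lies in the plane with unit normal n̂ = (p₁ × p₂)/|p₁ × p₂|.
Here n̂_z ≈ -0.666; the vertex latitude is φ_max = arccos|n̂_z| ≈ 48.2°.
Check via Clairaut: cos φ_max = |cos φ₁| · sin C = cos(21.3°)·sin(45.7°) ≈ 0.666, again giving ≈ 48.2°.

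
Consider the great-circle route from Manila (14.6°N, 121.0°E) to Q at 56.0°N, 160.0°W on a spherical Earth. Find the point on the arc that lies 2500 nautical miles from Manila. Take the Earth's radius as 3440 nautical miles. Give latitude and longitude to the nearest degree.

≈ 45°N, 154°E

From cos δ = sin φ₁ sin φ₂ + cos φ₁ cos φ₂ cos Δλ, the central angle is δ ≈ 1.253 rad (71.8°). The total great-circle distance is δ·R ≈ 1.253 × 3440 ≈ 4311 nmi, so the target fraction is f = 2500/4311 ≈ 0.580.
Interpolate at f ≈ 0.580 with slerp weights a = sin((1−f)δ)/sin δ ≈ 0.529, b = sin(fδ)/sin δ ≈ 0.699.
p = a·p₁ + b·p₂ ≈ (-0.631, 0.305, 0.713); φ = arcsin(p_z) ≈ 45.49°, λ = atan2(p_y, p_x) ≈ 154.21°.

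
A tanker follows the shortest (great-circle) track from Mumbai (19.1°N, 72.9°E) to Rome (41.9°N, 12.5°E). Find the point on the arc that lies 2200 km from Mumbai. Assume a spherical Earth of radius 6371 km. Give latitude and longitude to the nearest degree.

≈ (30°N, 55°E)

Write both endpoints as unit vectors p₁, p₂ with components (cos φ cos λ, cos φ sin λ, sin φ).
The central angle between the endpoints is δ = arccos(p₁·p₂) ≈ 0.969 rad (55.5°). The total great-circle distance is δ·R ≈ 0.969 × 6371 ≈ 6175 km, so the target fraction is f = 2200/6175 ≈ 0.356.
Interpolate at f ≈ 0.356 with slerp weights a = sin((1−f)δ)/sin δ ≈ 0.709, b = sin(fδ)/sin δ ≈ 0.411.
p = a·p₁ + b·p₂ ≈ (0.495, 0.706, 0.506); φ = arcsin(p_z) ≈ 30.40°, λ = atan2(p_y, p_x) ≈ 54.96°.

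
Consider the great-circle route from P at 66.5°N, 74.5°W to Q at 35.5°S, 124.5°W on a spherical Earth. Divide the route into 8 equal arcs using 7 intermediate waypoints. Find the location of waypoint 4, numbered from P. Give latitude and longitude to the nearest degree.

From cos δ = sin φ₁ sin φ₂ + cos φ₁ cos φ₂ cos Δλ, the central angle is δ ≈ 1.901 rad (108.9°).
Interpolate at f = 4/8 with slerp weights a = sin((1−f)δ)/sin δ ≈ 0.860, b = sin(fδ)/sin δ ≈ 0.860.
p = a·p₁ + b·p₂ ≈ (-0.305, -0.907, 0.289); φ = arcsin(p_z) ≈ 16.81°, λ = atan2(p_y, p_x) ≈ -108.57°.

≈ 17°N, 109°W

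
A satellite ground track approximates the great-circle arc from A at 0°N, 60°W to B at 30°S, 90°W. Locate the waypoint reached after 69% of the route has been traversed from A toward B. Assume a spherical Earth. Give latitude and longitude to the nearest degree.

Write both endpoints as unit vectors p₁, p₂ with components (cos φ cos λ, cos φ sin λ, sin φ).
The central angle between the endpoints is δ = arccos(p₁·p₂) ≈ 0.723 rad (41.4°).
Interpolate at f = 0.69 with slerp weights a = sin((1−f)δ)/sin δ ≈ 0.336, b = sin(fδ)/sin δ ≈ 0.723.
p = a·p₁ + b·p₂ ≈ (0.168, -0.917, -0.362); φ = arcsin(p_z) ≈ -21.19°, λ = atan2(p_y, p_x) ≈ -79.62°.

≈ 21°S, 80°W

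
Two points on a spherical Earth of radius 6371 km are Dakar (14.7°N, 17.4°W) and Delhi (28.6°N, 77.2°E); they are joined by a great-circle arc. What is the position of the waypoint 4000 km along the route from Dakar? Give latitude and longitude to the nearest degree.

From cos δ = sin φ₁ sin φ₂ + cos φ₁ cos φ₂ cos Δλ, the central angle is δ ≈ 1.517 rad (86.9°). The total great-circle distance is δ·R ≈ 1.517 × 6371 ≈ 9667 km, so the target fraction is f = 4000/9667 ≈ 0.414.
Interpolate at f ≈ 0.414 with slerp weights a = sin((1−f)δ)/sin δ ≈ 0.778, b = sin(fδ)/sin δ ≈ 0.588.
p = a·p₁ + b·p₂ ≈ (0.832, 0.279, 0.479); φ = arcsin(p_z) ≈ 28.62°, λ = atan2(p_y, p_x) ≈ 18.51°.

≈ (29°N, 19°E)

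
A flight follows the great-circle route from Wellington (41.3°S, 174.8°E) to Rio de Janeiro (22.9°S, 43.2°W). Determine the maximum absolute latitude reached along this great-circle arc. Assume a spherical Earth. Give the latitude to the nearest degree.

≈ 64°S

The great circle lies in the plane with unit normal n̂ = (p₁ × p₂)/|p₁ × p₂|.
Here n̂_z ≈ +0.445; the vertex latitude is φ_max = arccos|n̂_z| ≈ 63.6°.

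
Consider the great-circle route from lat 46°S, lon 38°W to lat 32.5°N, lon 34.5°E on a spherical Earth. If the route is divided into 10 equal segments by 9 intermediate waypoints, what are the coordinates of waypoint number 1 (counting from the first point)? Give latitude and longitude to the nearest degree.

≈ lat 40°S, lon 27°W

Write both endpoints as unit vectors p₁, p₂ with components (cos φ cos λ, cos φ sin λ, sin φ).
The central angle between the endpoints is δ = arccos(p₁·p₂) ≈ 1.783 rad (102.1°).
Interpolate at f = 1/10 with slerp weights a = sin((1−f)δ)/sin δ ≈ 1.022, b = sin(fδ)/sin δ ≈ 0.181.
p = a·p₁ + b·p₂ ≈ (0.686, -0.351, -0.638); φ = arcsin(p_z) ≈ -39.64°, λ = atan2(p_y, p_x) ≈ -27.08°.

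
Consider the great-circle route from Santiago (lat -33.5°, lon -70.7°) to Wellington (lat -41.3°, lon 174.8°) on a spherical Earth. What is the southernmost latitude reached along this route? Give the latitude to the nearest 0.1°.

The great circle lies in the plane with unit normal n̂ = (p₁ × p₂)/|p₁ × p₂|.
Here n̂_z ≈ -0.573; the vertex latitude is φ_max = arccos|n̂_z| ≈ 55.0°.
Check via Clairaut: cos φ_max = |cos φ₁| · sin C = cos(33.5°)·sin(136.6°) ≈ 0.573, again giving ≈ 55.0°.

≈ -55.0°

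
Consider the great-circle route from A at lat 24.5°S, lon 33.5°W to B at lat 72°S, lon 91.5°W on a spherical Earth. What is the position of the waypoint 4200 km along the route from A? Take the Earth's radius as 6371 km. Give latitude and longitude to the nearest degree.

≈ lat 59°S, lon 55°W

Write both endpoints as unit vectors p₁, p₂ with components (cos φ cos λ, cos φ sin λ, sin φ).
The central angle between the endpoints is δ = arccos(p₁·p₂) ≈ 0.996 rad (57.1°). The total great-circle distance is δ·R ≈ 0.996 × 6371 ≈ 6347 km, so the target fraction is f = 4200/6347 ≈ 0.662.
Interpolate at f ≈ 0.662 with slerp weights a = sin((1−f)δ)/sin δ ≈ 0.394, b = sin(fδ)/sin δ ≈ 0.730.
p = a·p₁ + b·p₂ ≈ (0.293, -0.423, -0.857); φ = arcsin(p_z) ≈ -59.02°, λ = atan2(p_y, p_x) ≈ -55.30°.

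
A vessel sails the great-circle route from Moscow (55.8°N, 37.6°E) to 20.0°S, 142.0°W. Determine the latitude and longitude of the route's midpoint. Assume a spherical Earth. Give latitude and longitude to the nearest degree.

≈ 52°N, 141°W

Write both endpoints as unit vectors p₁, p₂ with components (cos φ cos λ, cos φ sin λ, sin φ).
The central angle between the endpoints is δ = arccos(p₁·p₂) ≈ 2.517 rad (144.2°).
Interpolate at f = 1/2 with slerp weights a = sin((1−f)δ)/sin δ ≈ 1.627, b = sin(fδ)/sin δ ≈ 1.627.
p = a·p₁ + b·p₂ ≈ (-0.480, -0.383, 0.789); φ = arcsin(p_z) ≈ 52.10°, λ = atan2(p_y, p_x) ≈ -141.40°.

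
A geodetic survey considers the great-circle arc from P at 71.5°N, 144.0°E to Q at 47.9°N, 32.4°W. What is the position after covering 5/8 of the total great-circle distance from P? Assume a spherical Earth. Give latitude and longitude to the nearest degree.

≈ 71°N, 31°W

From cos δ = sin φ₁ sin φ₂ + cos φ₁ cos φ₂ cos Δλ, the central angle is δ ≈ 1.057 rad (60.6°).
Interpolate at f = 5/8 with slerp weights a = sin((1−f)δ)/sin δ ≈ 0.443, b = sin(fδ)/sin δ ≈ 0.705.
p = a·p₁ + b·p₂ ≈ (0.285, -0.170, 0.943); φ = arcsin(p_z) ≈ 70.60°, λ = atan2(p_y, p_x) ≈ -30.88°.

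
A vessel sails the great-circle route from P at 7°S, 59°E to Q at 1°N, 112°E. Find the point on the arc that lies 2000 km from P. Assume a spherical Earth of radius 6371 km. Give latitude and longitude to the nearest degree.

The haversine formula gives a central angle δ ≈ 0.933 rad (53.5°) between the endpoints. The total great-circle distance is δ·R ≈ 0.933 × 6371 ≈ 5947 km, so the target fraction is f = 2000/5947 ≈ 0.336.
Interpolate at f ≈ 0.336 with slerp weights a = sin((1−f)δ)/sin δ ≈ 0.722, b = sin(fδ)/sin δ ≈ 0.384.
p = a·p₁ + b·p₂ ≈ (0.225, 0.971, -0.081); φ = arcsin(p_z) ≈ -4.67°, λ = atan2(p_y, p_x) ≈ 76.93°.

≈ 5°S, 77°E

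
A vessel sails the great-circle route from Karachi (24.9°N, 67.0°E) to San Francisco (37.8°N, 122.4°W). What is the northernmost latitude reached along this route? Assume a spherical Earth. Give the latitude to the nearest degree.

The great circle lies in the plane with unit normal n̂ = (p₁ × p₂)/|p₁ × p₂|.
Here n̂_z ≈ +0.131; the vertex latitude is φ_max = arccos|n̂_z| ≈ 82.5°.
Check via Clairaut: cos φ_max = |cos φ₁| · sin C = cos(24.9°)·sin(8.3°) ≈ 0.131, again giving ≈ 82.5°.

≈ 82°N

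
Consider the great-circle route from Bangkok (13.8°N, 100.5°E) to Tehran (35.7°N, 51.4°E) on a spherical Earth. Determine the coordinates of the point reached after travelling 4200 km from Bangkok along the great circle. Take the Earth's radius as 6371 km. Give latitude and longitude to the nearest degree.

From cos δ = sin φ₁ sin φ₂ + cos φ₁ cos φ₂ cos Δλ, the central angle is δ ≈ 0.856 rad (49.0°). The total great-circle distance is δ·R ≈ 0.856 × 6371 ≈ 5453 km, so the target fraction is f = 4200/5453 ≈ 0.770.
Interpolate at f ≈ 0.770 with slerp weights a = sin((1−f)δ)/sin δ ≈ 0.259, b = sin(fδ)/sin δ ≈ 0.811.
p = a·p₁ + b·p₂ ≈ (0.365, 0.762, 0.535); φ = arcsin(p_z) ≈ 32.35°, λ = atan2(p_y, p_x) ≈ 64.39°.

≈ 32°N, 64°E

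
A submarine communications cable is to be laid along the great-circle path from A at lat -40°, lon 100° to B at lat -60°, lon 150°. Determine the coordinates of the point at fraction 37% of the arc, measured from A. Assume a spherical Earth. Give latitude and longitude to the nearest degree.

≈ lat -50°, lon 113°

Convert each endpoint to a unit vector on the sphere (x = cos φ cos λ, y = cos φ sin λ, z = sin φ).
The central angle between the endpoints is δ = arccos(p₁·p₂) ≈ 0.639 rad (36.6°).
Interpolate at f = 0.37 with slerp weights a = sin((1−f)δ)/sin δ ≈ 0.657, b = sin(fδ)/sin δ ≈ 0.393.
p = a·p₁ + b·p₂ ≈ (-0.257, 0.594, -0.762); φ = arcsin(p_z) ≈ -49.67°, λ = atan2(p_y, p_x) ≈ 113.44°.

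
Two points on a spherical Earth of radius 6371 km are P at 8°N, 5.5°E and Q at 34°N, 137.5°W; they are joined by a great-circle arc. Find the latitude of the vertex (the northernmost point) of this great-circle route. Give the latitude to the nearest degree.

The great circle lies in the plane with unit normal n̂ = (p₁ × p₂)/|p₁ × p₂|.
Here n̂_z ≈ -0.605; the vertex latitude is φ_max = arccos|n̂_z| ≈ 52.7°.
Check via Clairaut: cos φ_max = |cos φ₁| · sin C = cos(8.0°)·sin(37.7°) ≈ 0.605, again giving ≈ 52.7°.

≈ 53°N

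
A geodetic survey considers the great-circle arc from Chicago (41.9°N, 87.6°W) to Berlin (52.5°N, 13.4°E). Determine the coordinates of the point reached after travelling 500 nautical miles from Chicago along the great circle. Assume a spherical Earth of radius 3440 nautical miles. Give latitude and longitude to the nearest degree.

≈ 48°N, 79°W

Write both endpoints as unit vectors p₁, p₂ with components (cos φ cos λ, cos φ sin λ, sin φ).
The central angle between the endpoints is δ = arccos(p₁·p₂) ≈ 1.111 rad (63.7°). The total great-circle distance is δ·R ≈ 1.111 × 3440 ≈ 3823 nmi, so the target fraction is f = 500/3823 ≈ 0.131.
Interpolate at f ≈ 0.131 with slerp weights a = sin((1−f)δ)/sin δ ≈ 0.918, b = sin(fδ)/sin δ ≈ 0.162.
p = a·p₁ + b·p₂ ≈ (0.124, -0.660, 0.741); φ = arcsin(p_z) ≈ 47.83°, λ = atan2(p_y, p_x) ≈ -79.33°.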